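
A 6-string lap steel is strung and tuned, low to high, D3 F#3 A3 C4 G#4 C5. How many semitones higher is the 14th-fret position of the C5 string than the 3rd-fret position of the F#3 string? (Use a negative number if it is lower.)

C5 at fret 14 → D6 (MIDI 86); F#3 at fret 3 → A3 (MIDI 57).
86 − 57 = 29, so the two pitches are 29 semitones apart.

29 semitones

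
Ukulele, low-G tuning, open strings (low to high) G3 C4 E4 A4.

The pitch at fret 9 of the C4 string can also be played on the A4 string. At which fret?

Fret 9 on C4 is MIDI 60 + 9 = 69 (A4). On the A4 string (open MIDI 69), that pitch is 69 − 69 = fret 0.

0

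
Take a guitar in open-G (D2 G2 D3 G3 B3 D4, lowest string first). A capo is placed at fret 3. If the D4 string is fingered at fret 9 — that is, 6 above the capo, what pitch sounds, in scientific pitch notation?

B4

The capo raises the open D4 by 3 semitones to F4; fretting 6 more gives D4 + 3 + 6 = D4 + 9 semitones = B4.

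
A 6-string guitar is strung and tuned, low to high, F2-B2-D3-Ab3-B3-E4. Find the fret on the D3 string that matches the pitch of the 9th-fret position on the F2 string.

F2 at fret 9 is F2 + 9 semitones = D3.
The open D3 string is 9 semitones above the open F2, so the same pitch on the D3 string lies at fret 9 − 9 = 0.

0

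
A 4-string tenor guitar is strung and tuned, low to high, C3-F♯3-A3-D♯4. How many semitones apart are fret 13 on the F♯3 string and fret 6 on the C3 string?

F♯3 at fret 13 → G4 (MIDI 67); C3 at fret 6 → F♯3 (MIDI 54).
67 − 54 = 13, so the two pitches are 13 semitones apart, with G4 the higher.

13 semitones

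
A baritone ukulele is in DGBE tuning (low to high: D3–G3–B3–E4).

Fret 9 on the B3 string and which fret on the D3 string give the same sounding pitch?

B3 at fret 9 is B3 + 9 semitones = G#4.
The open D3 string is 9 semitones below the open B3, so the same pitch on the D3 string lies at fret 9 + 9 = 18.

18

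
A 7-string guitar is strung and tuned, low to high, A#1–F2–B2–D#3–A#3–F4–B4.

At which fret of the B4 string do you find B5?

12

B5 is 12 semitones above the open B4 (B–C–C#–D–…–A–A#–B), so it sits at fret 12.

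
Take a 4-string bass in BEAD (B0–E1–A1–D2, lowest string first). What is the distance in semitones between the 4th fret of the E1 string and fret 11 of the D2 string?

E1 at fret 4 → G♯1 (MIDI 32); D2 at fret 11 → C♯3 (MIDI 49).
32 − 49 = -17, so the two pitches are 17 semitones apart, with C♯3 the higher.

17 semitones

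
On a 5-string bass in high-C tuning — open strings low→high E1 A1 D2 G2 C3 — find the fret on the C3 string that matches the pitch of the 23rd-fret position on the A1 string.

A1 at fret 23 is A1 + 23 semitones = G#3.
The open C3 string is 15 semitones above the open A1, so the same pitch on the C3 string lies at fret 23 − 15 = 8.

8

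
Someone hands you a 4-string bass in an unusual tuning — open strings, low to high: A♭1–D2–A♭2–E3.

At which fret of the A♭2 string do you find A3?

13

A3 is 13 semitones above the open A♭2 (Ab–A–Bb–B–…–G–Ab–A), so it sits at fret 13.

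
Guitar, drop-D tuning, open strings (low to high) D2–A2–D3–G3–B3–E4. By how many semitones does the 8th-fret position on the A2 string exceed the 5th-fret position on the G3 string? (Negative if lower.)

-7 semitones

A2 at fret 8 → F3 (MIDI 53); G3 at fret 5 → C4 (MIDI 60).
53 − 60 = -7, so the two pitches are 7 semitones apart.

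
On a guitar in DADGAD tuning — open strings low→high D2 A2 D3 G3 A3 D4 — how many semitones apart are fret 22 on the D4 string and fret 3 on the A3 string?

D4 at fret 22 → C6 (MIDI 84); A3 at fret 3 → C4 (MIDI 60).
84 − 60 = 24, so the two pitches are 24 semitones apart, with C6 the higher.

24 semitones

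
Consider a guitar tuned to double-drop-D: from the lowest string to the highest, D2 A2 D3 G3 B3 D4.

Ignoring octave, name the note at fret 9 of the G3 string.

E

The open G3 string plus 9 semitones: G–G#–A–A#–B–C–C#–D–D#–E.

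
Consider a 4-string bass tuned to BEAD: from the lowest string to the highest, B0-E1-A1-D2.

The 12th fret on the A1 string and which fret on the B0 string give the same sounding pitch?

22

A1 at fret 12 is A1 + 12 semitones = A2.
The open B0 string is 10 semitones below the open A1, so the same pitch on the B0 string lies at fret 12 + 10 = 22.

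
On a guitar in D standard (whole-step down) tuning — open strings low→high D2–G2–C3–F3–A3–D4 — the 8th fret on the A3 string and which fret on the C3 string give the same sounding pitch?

17

A3 at fret 8 is A3 + 8 semitones = F4.
The open C3 string is 9 semitones below the open A3, so the same pitch on the C3 string lies at fret 8 + 9 = 17.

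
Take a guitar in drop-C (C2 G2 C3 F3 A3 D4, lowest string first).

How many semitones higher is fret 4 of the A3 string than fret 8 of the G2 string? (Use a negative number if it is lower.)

10 semitones

A3 at fret 4 → C♯4 (MIDI 61); G2 at fret 8 → D♯3 (MIDI 51).
61 − 51 = 10, so the two pitches are 10 semitones apart.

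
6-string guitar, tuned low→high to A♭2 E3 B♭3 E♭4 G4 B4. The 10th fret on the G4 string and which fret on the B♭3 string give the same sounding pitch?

Fret 10 on G4 is MIDI 67 + 10 = 77 (F5). On the B♭3 string (open MIDI 58), that pitch is 77 − 58 = fret 19.

19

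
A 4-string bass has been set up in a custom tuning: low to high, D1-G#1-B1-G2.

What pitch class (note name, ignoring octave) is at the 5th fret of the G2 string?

The open G2 string plus 5 semitones: G–G#–A–A#–B–C.

C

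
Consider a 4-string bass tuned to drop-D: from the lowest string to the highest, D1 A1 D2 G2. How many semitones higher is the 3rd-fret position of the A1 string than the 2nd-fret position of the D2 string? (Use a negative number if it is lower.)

A1 at fret 3 → C2 (MIDI 36); D2 at fret 2 → E2 (MIDI 40).
36 − 40 = -4, so the two pitches are 4 semitones apart.

-4 semitones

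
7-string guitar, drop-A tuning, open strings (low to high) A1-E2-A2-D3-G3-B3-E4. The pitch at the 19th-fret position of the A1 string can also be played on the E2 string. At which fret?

12

A1 at fret 19 is A1 + 19 semitones = E3.
The open E2 string is 7 semitones above the open A1, so the same pitch on the E2 string lies at fret 19 − 7 = 12.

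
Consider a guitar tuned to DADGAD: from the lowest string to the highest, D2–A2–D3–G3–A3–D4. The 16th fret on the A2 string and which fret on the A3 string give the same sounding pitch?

Fret 16 on A2 is MIDI 45 + 16 = 61 (C♯4). On the A3 string (open MIDI 57), that pitch is 61 − 57 = fret 4.

4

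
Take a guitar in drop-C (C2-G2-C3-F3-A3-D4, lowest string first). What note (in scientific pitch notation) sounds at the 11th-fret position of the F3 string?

E4

The open F3 string plus 11 semitones: F–F#–G–G#–…–D–D#–E.
The walk passes from B into C once, so the octave number goes from 3 to 4.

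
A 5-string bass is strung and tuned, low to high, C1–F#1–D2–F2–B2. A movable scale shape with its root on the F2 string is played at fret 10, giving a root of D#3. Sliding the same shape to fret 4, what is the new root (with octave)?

Moving from fret 10 to fret 4 shifts the root by -6 semitones.
D#3 down 6 semitones is A2.

A2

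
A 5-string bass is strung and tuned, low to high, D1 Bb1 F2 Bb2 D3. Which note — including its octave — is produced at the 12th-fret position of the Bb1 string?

Each fret is one semitone, so Bb1 + 12 = Bb2.
(Equivalently spelled A#2.)

Bb2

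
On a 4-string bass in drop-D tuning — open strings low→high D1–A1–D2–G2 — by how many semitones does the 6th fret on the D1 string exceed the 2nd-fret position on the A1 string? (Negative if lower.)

-3 semitones

D1 at fret 6 → G#1 (MIDI 32); A1 at fret 2 → B1 (MIDI 35).
32 − 35 = -3, so the two pitches are 3 semitones apart.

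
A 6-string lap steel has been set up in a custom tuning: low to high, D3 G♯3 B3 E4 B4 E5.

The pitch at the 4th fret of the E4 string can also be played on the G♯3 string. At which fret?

Fret 4 on E4 is MIDI 64 + 4 = 68 (G♯4). On the G♯3 string (open MIDI 56), that pitch is 68 − 56 = fret 12.

12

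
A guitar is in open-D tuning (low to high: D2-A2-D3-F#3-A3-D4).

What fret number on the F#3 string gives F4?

11

F4 is 11 semitones above the open F#3 (F#–G–G#–A–…–D#–E–F), so it sits at fret 11.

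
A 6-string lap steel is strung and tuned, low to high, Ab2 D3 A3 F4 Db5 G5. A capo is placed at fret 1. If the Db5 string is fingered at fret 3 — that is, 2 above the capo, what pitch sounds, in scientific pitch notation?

The capo raises the open Db5 by 1 semitone to D5; fretting 2 more gives Db5 + 1 + 2 = Db5 + 3 semitones = E5.

E5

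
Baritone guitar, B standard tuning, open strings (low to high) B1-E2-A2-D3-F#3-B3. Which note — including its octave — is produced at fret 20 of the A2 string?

Each fret is one semitone, so A2 + 20 = F4.

F4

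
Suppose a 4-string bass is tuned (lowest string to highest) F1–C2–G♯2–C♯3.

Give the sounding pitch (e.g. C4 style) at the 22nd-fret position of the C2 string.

A♯3

The open C2 string plus 22 semitones: C–C#–D–D#–…–G#–A–A#.
The walk passes from B into C once, so the octave number goes from 2 to 3.
(Equivalently spelled B♭3.)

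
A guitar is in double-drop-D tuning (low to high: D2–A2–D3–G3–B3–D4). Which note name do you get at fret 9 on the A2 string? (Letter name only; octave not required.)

F♯

A2 is MIDI 45. Adding 9 gives 54; 54 mod 12 = 6, i.e. F♯.
(Equivalently spelled G♭.)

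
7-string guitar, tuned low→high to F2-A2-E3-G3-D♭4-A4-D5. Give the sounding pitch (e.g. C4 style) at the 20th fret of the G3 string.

E♭5

G3 is MIDI 55. Adding 20 gives 75, which is E♭5.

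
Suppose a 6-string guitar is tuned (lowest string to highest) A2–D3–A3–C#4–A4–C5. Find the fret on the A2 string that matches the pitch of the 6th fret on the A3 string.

A3 at fret 6 is A3 + 6 semitones = D#4.
The open A2 string is 12 semitones below the open A3, so the same pitch on the A2 string lies at fret 6 + 12 = 18.

18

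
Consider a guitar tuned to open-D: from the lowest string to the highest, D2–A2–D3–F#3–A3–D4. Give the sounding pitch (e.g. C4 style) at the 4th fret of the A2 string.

C#3

Each fret is one semitone, so A2 + 4 = C#3.
(Equivalently spelled Db3.)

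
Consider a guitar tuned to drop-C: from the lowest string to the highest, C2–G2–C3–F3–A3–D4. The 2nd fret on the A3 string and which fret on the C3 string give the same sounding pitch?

A3 at fret 2 is A3 + 2 semitones = B3.
The open C3 string is 9 semitones below the open A3, so the same pitch on the C3 string lies at fret 2 + 9 = 11.

11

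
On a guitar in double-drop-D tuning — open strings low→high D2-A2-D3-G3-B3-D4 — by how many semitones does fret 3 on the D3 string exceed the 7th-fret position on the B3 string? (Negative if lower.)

D3 at fret 3 → F3 (MIDI 53); B3 at fret 7 → F#4 (MIDI 66).
53 − 66 = -13, so the two pitches are 13 semitones apart.

-13 semitones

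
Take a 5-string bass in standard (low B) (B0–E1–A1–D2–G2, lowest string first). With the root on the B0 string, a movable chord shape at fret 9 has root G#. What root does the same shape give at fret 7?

F#

Moving from fret 9 to fret 7 shifts the root by -2 semitones.
G# down 2 semitones is F#.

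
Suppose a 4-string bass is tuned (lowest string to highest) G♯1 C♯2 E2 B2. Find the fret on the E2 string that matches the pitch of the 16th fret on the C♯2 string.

Fret 16 on C♯2 is MIDI 37 + 16 = 53 (F3). On the E2 string (open MIDI 40), that pitch is 53 − 40 = fret 13.

13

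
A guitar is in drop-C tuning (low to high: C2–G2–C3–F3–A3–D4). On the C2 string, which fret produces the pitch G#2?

G#2 is 8 semitones above the open C2 (C–C#–D–D#–E–F–F#–G–G#), so it sits at fret 8.

8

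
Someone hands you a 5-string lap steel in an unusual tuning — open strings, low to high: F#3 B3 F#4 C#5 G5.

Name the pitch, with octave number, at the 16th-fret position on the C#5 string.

The open C#5 string plus 16 semitones: C#–D–D#–E–…–D#–E–F.
The walk passes from B into C once, so the octave number goes from 5 to 6.

F6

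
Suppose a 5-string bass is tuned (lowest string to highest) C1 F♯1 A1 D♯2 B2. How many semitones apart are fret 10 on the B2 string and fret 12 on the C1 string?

B2 at fret 10 → A3 (MIDI 57); C1 at fret 12 → C2 (MIDI 36).
57 − 36 = 21, so the two pitches are 21 semitones apart, with A3 the higher.

21 semitones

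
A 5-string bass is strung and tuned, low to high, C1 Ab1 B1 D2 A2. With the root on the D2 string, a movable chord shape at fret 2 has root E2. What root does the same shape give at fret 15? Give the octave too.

Moving from fret 2 to fret 15 shifts the root by 13 semitones.
E2 up 13 semitones is F3.

F3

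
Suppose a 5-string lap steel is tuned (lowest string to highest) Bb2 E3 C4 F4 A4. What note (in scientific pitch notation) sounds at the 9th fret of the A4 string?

Gb5

Each fret is one semitone, so A4 + 9 = Gb5.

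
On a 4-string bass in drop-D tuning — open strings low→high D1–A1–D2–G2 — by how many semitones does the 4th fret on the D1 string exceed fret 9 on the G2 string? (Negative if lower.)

D1 at fret 4 → F#1 (MIDI 30); G2 at fret 9 → E3 (MIDI 52).
30 − 52 = -22, so the two pitches are 22 semitones apart.

-22 semitones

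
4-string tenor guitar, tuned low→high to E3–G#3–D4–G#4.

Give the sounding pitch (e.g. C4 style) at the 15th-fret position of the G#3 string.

G#3 is MIDI 56. Adding 15 gives 71, which is B4.

B4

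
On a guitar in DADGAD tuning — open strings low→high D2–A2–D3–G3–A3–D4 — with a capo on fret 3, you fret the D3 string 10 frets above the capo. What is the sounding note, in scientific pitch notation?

D♯4

The capo raises the open D3 by 3 semitones to F3; fretting 10 more gives D3 + 3 + 10 = D3 + 13 semitones = D♯4.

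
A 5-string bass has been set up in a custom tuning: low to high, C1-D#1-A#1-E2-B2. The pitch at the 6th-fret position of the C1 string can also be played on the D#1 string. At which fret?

C1 at fret 6 is C1 + 6 semitones = F#1.
The open D#1 string is 3 semitones above the open C1, so the same pitch on the D#1 string lies at fret 6 − 3 = 3.

3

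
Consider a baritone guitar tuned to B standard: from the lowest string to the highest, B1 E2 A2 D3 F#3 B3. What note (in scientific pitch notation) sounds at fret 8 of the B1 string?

The open B1 string plus 8 semitones: B–C–C#–D–D#–E–F–F#–G.
The walk passes from B into C once, so the octave number goes from 1 to 2.

G2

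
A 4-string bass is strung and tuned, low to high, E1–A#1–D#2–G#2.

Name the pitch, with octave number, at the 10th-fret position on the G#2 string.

F#3

G#2 is MIDI 44. Adding 10 gives 54, which is F#3.
(Equivalently spelled Gb3.)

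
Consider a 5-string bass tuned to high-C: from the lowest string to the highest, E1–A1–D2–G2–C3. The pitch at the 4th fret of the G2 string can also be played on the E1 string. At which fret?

G2 at fret 4 is G2 + 4 semitones = B2.
The open E1 string is 15 semitones below the open G2, so the same pitch on the E1 string lies at fret 4 + 15 = 19.

19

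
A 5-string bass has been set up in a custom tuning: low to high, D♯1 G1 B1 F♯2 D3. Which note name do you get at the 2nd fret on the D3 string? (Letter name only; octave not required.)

E

D3 is MIDI 50. Adding 2 gives 52; 52 mod 12 = 4, i.e. E.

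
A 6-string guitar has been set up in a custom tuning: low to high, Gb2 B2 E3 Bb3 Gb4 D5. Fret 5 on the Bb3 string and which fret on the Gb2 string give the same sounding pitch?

Bb3 at fret 5 is Bb3 + 5 semitones = Eb4.
The open Gb2 string is 16 semitones below the open Bb3, so the same pitch on the Gb2 string lies at fret 5 + 16 = 21.

21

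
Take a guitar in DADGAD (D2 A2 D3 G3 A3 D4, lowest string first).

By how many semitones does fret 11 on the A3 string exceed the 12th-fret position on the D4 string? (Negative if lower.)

A3 at fret 11 → G#4 (MIDI 68); D4 at fret 12 → D5 (MIDI 74).
68 − 74 = -6, so the two pitches are 6 semitones apart.

-6 semitones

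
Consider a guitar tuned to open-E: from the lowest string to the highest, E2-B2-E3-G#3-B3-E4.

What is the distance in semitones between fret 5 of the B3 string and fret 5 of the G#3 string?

B3 at fret 5 → E4 (MIDI 64); G#3 at fret 5 → C#4 (MIDI 61).
64 − 61 = 3, so the two pitches are 3 semitones apart, with E4 the higher.

3 semitones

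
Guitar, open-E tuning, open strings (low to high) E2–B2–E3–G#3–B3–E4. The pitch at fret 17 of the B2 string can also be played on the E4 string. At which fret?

0

Fret 17 on B2 is MIDI 47 + 17 = 64 (E4). On the E4 string (open MIDI 64), that pitch is 64 − 64 = fret 0.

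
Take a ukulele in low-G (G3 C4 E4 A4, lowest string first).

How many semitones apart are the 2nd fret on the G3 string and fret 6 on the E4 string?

G3 at fret 2 → A3 (MIDI 57); E4 at fret 6 → A#4 (MIDI 70).
57 − 70 = -13, so the two pitches are 13 semitones apart, with A#4 the higher.

13 semitones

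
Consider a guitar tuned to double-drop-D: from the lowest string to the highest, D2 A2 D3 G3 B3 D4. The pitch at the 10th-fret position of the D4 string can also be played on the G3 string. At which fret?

17

D4 at fret 10 is D4 + 10 semitones = C5.
The open G3 string is 7 semitones below the open D4, so the same pitch on the G3 string lies at fret 10 + 7 = 17.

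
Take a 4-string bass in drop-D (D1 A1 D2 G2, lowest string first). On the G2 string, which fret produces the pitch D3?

D3 is 7 semitones above the open G2 (G–G#–A–A#–B–C–C#–D), so it sits at fret 7.

7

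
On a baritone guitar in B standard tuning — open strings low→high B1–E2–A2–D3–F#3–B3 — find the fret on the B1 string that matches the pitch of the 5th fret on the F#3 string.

24

F#3 at fret 5 is F#3 + 5 semitones = B3.
The open B1 string is 19 semitones below the open F#3, so the same pitch on the B1 string lies at fret 5 + 19 = 24.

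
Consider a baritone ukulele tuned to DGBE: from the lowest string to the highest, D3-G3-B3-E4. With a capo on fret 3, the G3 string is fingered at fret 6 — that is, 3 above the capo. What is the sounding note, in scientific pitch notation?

C#4

The capo raises the open G3 by 3 semitones to A#3; fretting 3 more gives G3 + 3 + 3 = G3 + 6 semitones = C#4.
(Also written Db.)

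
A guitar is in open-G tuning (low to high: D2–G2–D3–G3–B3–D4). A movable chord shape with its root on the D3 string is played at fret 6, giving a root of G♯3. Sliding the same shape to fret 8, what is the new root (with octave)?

A♯3

Moving from fret 6 to fret 8 shifts the root by 2 semitones.
G♯3 up 2 semitones is A♯3.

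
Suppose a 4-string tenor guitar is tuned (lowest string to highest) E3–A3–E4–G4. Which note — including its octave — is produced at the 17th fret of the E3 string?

A4

E3 is MIDI 52. Adding 17 gives 69, which is A4.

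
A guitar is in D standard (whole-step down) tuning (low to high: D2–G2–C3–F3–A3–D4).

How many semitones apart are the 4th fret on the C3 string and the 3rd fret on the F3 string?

C3 at fret 4 → E3 (MIDI 52); F3 at fret 3 → G#3 (MIDI 56).
52 − 56 = -4, so the two pitches are 4 semitones apart, with G#3 the higher.

4 semitones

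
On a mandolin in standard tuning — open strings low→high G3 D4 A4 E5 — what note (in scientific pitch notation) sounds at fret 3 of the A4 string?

Each fret is one semitone, so A4 + 3 = C5.

C5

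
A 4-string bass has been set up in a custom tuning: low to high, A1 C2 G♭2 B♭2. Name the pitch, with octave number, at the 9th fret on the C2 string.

A2

The open C2 string plus 9 semitones: C–Db–D–Eb–E–F–Gb–G–Ab–A.
No B→C boundary is crossed, so the octave stays at 2.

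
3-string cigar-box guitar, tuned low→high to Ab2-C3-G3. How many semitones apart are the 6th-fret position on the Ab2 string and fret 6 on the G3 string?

Ab2 at fret 6 → D3 (MIDI 50); G3 at fret 6 → Db4 (MIDI 61).
50 − 61 = -11, so the two pitches are 11 semitones apart, with Db4 the higher.

11 semitones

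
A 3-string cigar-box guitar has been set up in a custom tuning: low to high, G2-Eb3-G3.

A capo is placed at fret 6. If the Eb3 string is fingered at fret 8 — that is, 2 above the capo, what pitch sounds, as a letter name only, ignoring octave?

B

The capo raises the open Eb3 by 6 semitones to A3; fretting 2 more gives Eb3 + 6 + 2 = Eb3 + 8 semitones, landing on B.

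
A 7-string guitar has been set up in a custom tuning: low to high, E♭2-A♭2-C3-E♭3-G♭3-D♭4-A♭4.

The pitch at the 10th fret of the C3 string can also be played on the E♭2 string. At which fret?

19

C3 at fret 10 is C3 + 10 semitones = B♭3.
The open E♭2 string is 9 semitones below the open C3, so the same pitch on the E♭2 string lies at fret 10 + 9 = 19.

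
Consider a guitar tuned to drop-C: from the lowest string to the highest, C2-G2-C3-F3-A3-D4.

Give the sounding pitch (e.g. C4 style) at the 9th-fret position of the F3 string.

F3 is MIDI 53. Adding 9 gives 62, which is D4.

D4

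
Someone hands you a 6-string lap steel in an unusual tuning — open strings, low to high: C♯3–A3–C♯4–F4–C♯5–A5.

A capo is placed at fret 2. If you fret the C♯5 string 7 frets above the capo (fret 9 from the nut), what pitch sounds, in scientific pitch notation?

A♯5

The capo raises the open C♯5 by 2 semitones to D♯5; fretting 7 more gives C♯5 + 2 + 7 = C♯5 + 9 semitones = A♯5.
(Also written B♭.)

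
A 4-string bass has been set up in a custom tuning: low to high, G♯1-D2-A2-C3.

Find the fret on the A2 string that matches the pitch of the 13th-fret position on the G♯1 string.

0

Fret 13 on G♯1 is MIDI 32 + 13 = 45 (A2). On the A2 string (open MIDI 45), that pitch is 45 − 45 = fret 0.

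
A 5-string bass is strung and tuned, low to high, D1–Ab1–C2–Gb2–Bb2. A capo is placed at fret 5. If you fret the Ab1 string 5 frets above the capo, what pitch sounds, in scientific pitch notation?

Gb2

The capo raises the open Ab1 by 5 semitones to Db2; fretting 5 more gives Ab1 + 5 + 5 = Ab1 + 10 semitones = Gb2.
(Also written F#.)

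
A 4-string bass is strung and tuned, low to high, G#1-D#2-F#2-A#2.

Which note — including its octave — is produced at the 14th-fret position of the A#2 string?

Each fret is one semitone, so A#2 + 14 = C4.

C4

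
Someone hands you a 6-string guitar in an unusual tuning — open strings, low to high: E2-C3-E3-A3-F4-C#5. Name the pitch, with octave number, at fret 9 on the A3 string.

The open A3 string plus 9 semitones: A–A#–B–C–C#–D–D#–E–F–F#.
The walk passes from B into C once, so the octave number goes from 3 to 4.
(Equivalently spelled Gb4.)

F#4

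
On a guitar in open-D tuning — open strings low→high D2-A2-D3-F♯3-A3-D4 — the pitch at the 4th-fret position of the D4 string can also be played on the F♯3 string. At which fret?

12

Fret 4 on D4 is MIDI 62 + 4 = 66 (F♯4). On the F♯3 string (open MIDI 54), that pitch is 66 − 54 = fret 12.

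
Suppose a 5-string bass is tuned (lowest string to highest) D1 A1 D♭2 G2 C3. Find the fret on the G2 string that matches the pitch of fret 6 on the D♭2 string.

D♭2 at fret 6 is D♭2 + 6 semitones = G2.
The open G2 string is 6 semitones above the open D♭2, so the same pitch on the G2 string lies at fret 6 − 6 = 0.

0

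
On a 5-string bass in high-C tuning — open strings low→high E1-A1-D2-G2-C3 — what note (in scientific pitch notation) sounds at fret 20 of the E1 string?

E1 is MIDI 28. Adding 20 gives 48, which is C3.

C3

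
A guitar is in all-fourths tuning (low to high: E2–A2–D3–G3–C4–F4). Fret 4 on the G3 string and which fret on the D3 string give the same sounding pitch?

Fret 4 on G3 is MIDI 55 + 4 = 59 (B3). On the D3 string (open MIDI 50), that pitch is 59 − 50 = fret 9.

9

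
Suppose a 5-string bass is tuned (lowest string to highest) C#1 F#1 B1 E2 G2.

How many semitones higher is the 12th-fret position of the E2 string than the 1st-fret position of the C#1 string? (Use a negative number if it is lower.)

26 semitones

E2 at fret 12 → E3 (MIDI 52); C#1 at fret 1 → D1 (MIDI 26).
52 − 26 = 26, so the two pitches are 26 semitones apart.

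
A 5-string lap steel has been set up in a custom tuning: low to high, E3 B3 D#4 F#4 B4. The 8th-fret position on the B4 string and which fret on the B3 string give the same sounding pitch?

20

B4 at fret 8 is B4 + 8 semitones = G5.
The open B3 string is 12 semitones below the open B4, so the same pitch on the B3 string lies at fret 8 + 12 = 20.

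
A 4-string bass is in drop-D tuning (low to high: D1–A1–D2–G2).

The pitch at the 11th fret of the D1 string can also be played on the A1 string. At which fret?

4

Fret 11 on D1 is MIDI 26 + 11 = 37 (C#2). On the A1 string (open MIDI 33), that pitch is 37 − 33 = fret 4.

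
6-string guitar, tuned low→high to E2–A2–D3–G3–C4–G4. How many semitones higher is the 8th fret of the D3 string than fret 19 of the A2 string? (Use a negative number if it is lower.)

D3 at fret 8 → A#3 (MIDI 58); A2 at fret 19 → E4 (MIDI 64).
58 − 64 = -6, so the two pitches are 6 semitones apart.

-6 semitones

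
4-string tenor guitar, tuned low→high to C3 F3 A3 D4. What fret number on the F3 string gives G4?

G4 is 14 semitones above the open F3 (F–F#–G–G#–…–F–F#–G), so it sits at fret 14.

14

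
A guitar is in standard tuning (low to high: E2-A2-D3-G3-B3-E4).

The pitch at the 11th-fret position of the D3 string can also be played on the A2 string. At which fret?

16

D3 at fret 11 is D3 + 11 semitones = C#4.
The open A2 string is 5 semitones below the open D3, so the same pitch on the A2 string lies at fret 11 + 5 = 16.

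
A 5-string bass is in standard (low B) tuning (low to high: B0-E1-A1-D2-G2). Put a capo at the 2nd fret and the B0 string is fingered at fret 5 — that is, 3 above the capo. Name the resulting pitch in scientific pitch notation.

The capo raises the open B0 by 2 semitones to C#1; fretting 3 more gives B0 + 2 + 3 = B0 + 5 semitones = E1.

E1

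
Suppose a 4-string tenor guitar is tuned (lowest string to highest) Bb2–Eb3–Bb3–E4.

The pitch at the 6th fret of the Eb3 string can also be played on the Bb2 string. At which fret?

Eb3 at fret 6 is Eb3 + 6 semitones = A3.
The open Bb2 string is 5 semitones below the open Eb3, so the same pitch on the Bb2 string lies at fret 6 + 5 = 11.

11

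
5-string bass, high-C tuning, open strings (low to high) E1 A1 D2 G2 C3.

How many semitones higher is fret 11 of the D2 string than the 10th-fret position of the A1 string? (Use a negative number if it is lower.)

D2 at fret 11 → C#3 (MIDI 49); A1 at fret 10 → G2 (MIDI 43).
49 − 43 = 6, so the two pitches are 6 semitones apart.

6 semitones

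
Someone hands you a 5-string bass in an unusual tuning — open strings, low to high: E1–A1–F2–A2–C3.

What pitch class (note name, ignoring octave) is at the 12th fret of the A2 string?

A

The open A2 string plus 12 semitones: A–Bb–B–C–…–G–Ab–A.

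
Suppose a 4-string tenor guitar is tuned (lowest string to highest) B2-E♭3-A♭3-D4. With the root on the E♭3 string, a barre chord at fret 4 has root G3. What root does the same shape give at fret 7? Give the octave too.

B♭3

Moving from fret 4 to fret 7 shifts the root by 3 semitones.
G3 up 3 semitones is B♭3.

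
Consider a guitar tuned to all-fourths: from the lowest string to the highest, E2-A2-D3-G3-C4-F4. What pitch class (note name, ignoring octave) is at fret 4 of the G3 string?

B

G3 is MIDI 55. Adding 4 gives 59; 59 mod 12 = 11, i.e. B.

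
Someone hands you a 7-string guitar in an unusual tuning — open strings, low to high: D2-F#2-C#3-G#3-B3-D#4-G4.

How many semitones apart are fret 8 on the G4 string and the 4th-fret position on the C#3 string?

G4 at fret 8 → D#5 (MIDI 75); C#3 at fret 4 → F3 (MIDI 53).
75 − 53 = 22, so the two pitches are 22 semitones apart, with D#5 the higher.

22 semitones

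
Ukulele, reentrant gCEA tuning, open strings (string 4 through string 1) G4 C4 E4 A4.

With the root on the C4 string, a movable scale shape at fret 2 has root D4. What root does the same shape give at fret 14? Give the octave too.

D5

Moving from fret 2 to fret 14 shifts the root by 12 semitones.
D4 up 12 semitones is D5.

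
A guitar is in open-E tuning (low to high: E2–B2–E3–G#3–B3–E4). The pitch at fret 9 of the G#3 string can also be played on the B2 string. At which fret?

18

Fret 9 on G#3 is MIDI 56 + 9 = 65 (F4). On the B2 string (open MIDI 47), that pitch is 65 − 47 = fret 18.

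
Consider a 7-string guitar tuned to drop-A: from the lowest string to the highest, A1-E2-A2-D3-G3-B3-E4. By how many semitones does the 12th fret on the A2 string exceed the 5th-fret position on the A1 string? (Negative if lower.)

19 semitones

A2 at fret 12 → A3 (MIDI 57); A1 at fret 5 → D2 (MIDI 38).
57 − 38 = 19, so the two pitches are 19 semitones apart.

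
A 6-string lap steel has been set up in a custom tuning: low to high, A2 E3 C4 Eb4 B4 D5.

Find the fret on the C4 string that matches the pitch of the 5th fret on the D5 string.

19

D5 at fret 5 is D5 + 5 semitones = G5.
The open C4 string is 14 semitones below the open D5, so the same pitch on the C4 string lies at fret 5 + 14 = 19.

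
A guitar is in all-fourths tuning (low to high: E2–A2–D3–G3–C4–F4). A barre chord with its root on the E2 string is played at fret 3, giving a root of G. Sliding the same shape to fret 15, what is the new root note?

G

Moving from fret 3 to fret 15 shifts the root by 12 semitones.
G up 12 semitones is G.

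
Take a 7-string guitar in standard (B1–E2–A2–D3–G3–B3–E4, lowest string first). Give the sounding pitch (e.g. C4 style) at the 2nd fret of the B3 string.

C♯4

B3 is MIDI 59. Adding 2 gives 61, which is C♯4.
(Equivalently spelled D♭4.)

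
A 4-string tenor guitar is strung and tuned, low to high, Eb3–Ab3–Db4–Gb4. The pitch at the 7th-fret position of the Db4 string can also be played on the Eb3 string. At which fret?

Fret 7 on Db4 is MIDI 61 + 7 = 68 (Ab4). On the Eb3 string (open MIDI 51), that pitch is 68 − 51 = fret 17.

17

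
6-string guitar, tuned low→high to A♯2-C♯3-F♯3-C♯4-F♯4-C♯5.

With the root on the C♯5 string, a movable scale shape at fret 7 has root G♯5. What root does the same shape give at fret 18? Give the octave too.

G6

Moving from fret 7 to fret 18 shifts the root by 11 semitones.
G♯5 up 11 semitones is G6.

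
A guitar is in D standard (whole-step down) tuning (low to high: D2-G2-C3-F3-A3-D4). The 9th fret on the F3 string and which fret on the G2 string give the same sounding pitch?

F3 at fret 9 is F3 + 9 semitones = D4.
The open G2 string is 10 semitones below the open F3, so the same pitch on the G2 string lies at fret 9 + 10 = 19.

19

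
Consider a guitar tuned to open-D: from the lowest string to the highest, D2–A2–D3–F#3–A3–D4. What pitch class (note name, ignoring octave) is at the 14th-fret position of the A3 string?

B

The open A3 string plus 14 semitones: A–A#–B–C–…–A–A#–B.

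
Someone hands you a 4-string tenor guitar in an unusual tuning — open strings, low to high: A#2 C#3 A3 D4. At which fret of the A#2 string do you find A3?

11

A3 is 11 semitones above the open A#2 (A#–B–C–C#–…–G–G#–A), so it sits at fret 11.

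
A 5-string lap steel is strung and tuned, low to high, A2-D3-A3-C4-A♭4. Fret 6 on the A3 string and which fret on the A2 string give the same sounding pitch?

A3 at fret 6 is A3 + 6 semitones = E♭4.
The open A2 string is 12 semitones below the open A3, so the same pitch on the A2 string lies at fret 6 + 12 = 18.

18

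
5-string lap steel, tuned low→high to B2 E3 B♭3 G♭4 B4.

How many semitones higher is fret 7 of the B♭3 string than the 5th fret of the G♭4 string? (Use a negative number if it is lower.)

B♭3 at fret 7 → F4 (MIDI 65); G♭4 at fret 5 → B4 (MIDI 71).
65 − 71 = -6, so the two pitches are 6 semitones apart.

-6 semitones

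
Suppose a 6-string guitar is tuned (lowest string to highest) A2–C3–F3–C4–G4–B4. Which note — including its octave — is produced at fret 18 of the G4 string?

Each fret is one semitone, so G4 + 18 = Db6.

Db6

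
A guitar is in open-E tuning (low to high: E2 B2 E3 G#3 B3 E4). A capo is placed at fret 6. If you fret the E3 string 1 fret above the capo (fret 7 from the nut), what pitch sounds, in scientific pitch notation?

B3

The capo raises the open E3 by 6 semitones to A#3; fretting 1 more gives E3 + 6 + 1 = E3 + 7 semitones = B3.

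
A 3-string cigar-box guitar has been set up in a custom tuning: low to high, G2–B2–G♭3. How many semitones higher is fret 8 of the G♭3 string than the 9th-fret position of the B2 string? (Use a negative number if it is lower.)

6 semitones

G♭3 at fret 8 → D4 (MIDI 62); B2 at fret 9 → A♭3 (MIDI 56).
62 − 56 = 6, so the two pitches are 6 semitones apart.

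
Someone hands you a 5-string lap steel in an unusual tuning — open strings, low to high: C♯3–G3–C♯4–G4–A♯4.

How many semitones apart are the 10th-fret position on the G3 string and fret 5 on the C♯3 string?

11 semitones

G3 at fret 10 → F4 (MIDI 65); C♯3 at fret 5 → F♯3 (MIDI 54).
65 − 54 = 11, so the two pitches are 11 semitones apart, with F4 the higher.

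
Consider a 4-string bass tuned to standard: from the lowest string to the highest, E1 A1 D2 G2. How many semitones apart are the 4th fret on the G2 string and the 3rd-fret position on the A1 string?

G2 at fret 4 → B2 (MIDI 47); A1 at fret 3 → C2 (MIDI 36).
47 − 36 = 11, so the two pitches are 11 semitones apart, with B2 the higher.

11 semitones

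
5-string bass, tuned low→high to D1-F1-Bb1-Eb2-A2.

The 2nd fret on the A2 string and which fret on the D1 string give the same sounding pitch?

A2 at fret 2 is A2 + 2 semitones = B2.
The open D1 string is 19 semitones below the open A2, so the same pitch on the D1 string lies at fret 2 + 19 = 21.

21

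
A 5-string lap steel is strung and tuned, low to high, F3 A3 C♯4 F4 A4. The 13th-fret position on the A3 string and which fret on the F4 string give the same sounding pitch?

Fret 13 on A3 is MIDI 57 + 13 = 70 (A♯4). On the F4 string (open MIDI 65), that pitch is 70 − 65 = fret 5.

5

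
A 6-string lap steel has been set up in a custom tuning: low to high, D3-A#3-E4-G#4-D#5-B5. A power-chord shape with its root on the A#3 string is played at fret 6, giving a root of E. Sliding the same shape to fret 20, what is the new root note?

F#

Moving from fret 6 to fret 20 shifts the root by 14 semitones.
E up 14 semitones is F#.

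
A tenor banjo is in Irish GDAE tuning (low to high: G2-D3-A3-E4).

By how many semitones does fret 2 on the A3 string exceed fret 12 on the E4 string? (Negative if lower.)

-17 semitones

A3 at fret 2 → B3 (MIDI 59); E4 at fret 12 → E5 (MIDI 76).
59 − 76 = -17, so the two pitches are 17 semitones apart.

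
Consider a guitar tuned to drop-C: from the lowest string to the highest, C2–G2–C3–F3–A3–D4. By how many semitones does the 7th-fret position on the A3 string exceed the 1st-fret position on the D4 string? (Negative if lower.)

1 semitone

A3 at fret 7 → E4 (MIDI 64); D4 at fret 1 → D#4 (MIDI 63).
64 − 63 = 1, so the two pitches are 1 semitone apart.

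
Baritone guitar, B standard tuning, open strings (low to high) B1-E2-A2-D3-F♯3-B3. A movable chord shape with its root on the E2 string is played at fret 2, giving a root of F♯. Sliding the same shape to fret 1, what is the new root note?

Moving from fret 2 to fret 1 shifts the root by -1 semitone.
F♯ down 1 semitone is F.

F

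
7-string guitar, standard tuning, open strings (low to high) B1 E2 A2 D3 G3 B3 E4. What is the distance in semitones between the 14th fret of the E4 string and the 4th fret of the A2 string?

E4 at fret 14 → F#5 (MIDI 78); A2 at fret 4 → C#3 (MIDI 49).
78 − 49 = 29, so the two pitches are 29 semitones apart, with F#5 the higher.

29 semitones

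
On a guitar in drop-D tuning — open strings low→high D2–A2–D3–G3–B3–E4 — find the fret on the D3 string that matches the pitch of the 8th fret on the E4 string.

Fret 8 on E4 is MIDI 64 + 8 = 72 (C5). On the D3 string (open MIDI 50), that pitch is 72 − 50 = fret 22.

22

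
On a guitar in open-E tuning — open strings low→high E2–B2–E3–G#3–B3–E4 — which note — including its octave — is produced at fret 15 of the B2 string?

D4

B2 is MIDI 47. Adding 15 gives 62, which is D4.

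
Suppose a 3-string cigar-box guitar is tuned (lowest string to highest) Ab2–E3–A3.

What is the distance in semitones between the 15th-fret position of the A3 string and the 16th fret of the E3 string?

A3 at fret 15 → C5 (MIDI 72); E3 at fret 16 → Ab4 (MIDI 68).
72 − 68 = 4, so the two pitches are 4 semitones apart, with C5 the higher.

4 semitones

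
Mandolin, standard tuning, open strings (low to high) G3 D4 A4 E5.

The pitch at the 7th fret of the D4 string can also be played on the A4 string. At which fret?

0

D4 at fret 7 is D4 + 7 semitones = A4.
The open A4 string is 7 semitones above the open D4, so the same pitch on the A4 string lies at fret 7 − 7 = 0.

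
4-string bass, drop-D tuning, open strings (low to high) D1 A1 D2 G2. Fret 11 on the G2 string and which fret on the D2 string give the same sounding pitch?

G2 at fret 11 is G2 + 11 semitones = F♯3.
The open D2 string is 5 semitones below the open G2, so the same pitch on the D2 string lies at fret 11 + 5 = 16.

16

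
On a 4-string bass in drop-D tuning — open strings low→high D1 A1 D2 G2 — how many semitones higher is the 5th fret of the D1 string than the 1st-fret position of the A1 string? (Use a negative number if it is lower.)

-3 semitones

D1 at fret 5 → G1 (MIDI 31); A1 at fret 1 → A#1 (MIDI 34).
31 − 34 = -3, so the two pitches are 3 semitones apart.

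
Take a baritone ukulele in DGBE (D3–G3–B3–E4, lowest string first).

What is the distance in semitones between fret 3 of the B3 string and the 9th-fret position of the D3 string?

B3 at fret 3 → D4 (MIDI 62); D3 at fret 9 → B3 (MIDI 59).
62 − 59 = 3, so the two pitches are 3 semitones apart, with D4 the higher.

3 semitones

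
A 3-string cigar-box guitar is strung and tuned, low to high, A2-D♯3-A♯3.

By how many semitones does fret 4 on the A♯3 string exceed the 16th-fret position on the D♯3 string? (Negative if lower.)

A♯3 at fret 4 → D4 (MIDI 62); D♯3 at fret 16 → G4 (MIDI 67).
62 − 67 = -5, so the two pitches are 5 semitones apart.

-5 semitones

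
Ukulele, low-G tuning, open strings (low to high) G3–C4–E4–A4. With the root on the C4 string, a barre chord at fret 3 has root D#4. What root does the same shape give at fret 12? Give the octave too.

C5

Moving from fret 3 to fret 12 shifts the root by 9 semitones.
D#4 up 9 semitones is C5.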